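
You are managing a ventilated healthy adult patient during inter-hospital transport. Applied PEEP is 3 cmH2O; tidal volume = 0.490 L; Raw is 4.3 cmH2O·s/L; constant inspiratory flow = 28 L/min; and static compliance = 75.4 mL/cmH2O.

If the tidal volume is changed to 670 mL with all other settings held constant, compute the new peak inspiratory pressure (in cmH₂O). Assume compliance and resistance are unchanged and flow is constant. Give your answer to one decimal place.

Flow: 28 L/min ÷ 60 = 0.4667 L/s.
PIP = Vt/C + R·V̇ + PEEP (constant-flow equation of motion).
Only the elastic term changes: ΔPIP = ΔVt / C = (670 − 490) / 75.4 = 2.387 cmH2O.
Original PIP = 490/75.4 + 4.3×0.4667 + 3 = 11.505 cmH2O; new PIP = 11.505 + (2.387) = 13.892 cmH2O.

13.9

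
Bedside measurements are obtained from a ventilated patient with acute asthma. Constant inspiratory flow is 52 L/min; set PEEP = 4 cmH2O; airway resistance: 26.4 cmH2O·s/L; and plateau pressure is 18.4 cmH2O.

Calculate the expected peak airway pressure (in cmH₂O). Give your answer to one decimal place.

Flow: 52 L/min ÷ 60 = 0.8667 L/s.
PIP = Pplat + Raw × flow = 18.4 + 26.4 × 0.8667 = 18.4 + 22.881 = 41.281 cmH2O.

41.3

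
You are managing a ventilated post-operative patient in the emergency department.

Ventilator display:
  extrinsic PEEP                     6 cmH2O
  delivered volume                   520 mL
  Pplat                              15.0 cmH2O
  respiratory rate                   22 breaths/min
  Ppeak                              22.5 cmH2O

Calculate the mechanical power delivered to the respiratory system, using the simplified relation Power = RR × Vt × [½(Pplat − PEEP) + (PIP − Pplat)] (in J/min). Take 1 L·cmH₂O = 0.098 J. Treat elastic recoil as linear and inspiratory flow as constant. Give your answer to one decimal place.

Per-breath work = Vt × [½(Pplat−PEEP) + (PIP−Pplat)] = 0.520 × [0.5×9.0 + 7.5] = 0.520 × 12.0 = 6.24 L·cmH2O.
Power = 22 × 6.24 = 137.28 L·cmH2O/min.
× 0.098 J/(L·cmH2O) → 13.453 J/min.

13.5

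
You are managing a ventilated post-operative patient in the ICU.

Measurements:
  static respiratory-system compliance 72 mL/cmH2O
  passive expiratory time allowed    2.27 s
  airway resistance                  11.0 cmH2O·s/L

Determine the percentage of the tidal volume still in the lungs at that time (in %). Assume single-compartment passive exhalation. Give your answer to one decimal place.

5.7

τ = R × C = 11.0 × 72 mL/cmH2O = 11.0 × 0.072 L/cmH2O = 0.792 s.
Passive exhalation: V(t)/V₀ = e^(−t/τ) = e^(−2.27/0.792) = 0.05692.
Fraction remaining = 0.05692 → 5.692%.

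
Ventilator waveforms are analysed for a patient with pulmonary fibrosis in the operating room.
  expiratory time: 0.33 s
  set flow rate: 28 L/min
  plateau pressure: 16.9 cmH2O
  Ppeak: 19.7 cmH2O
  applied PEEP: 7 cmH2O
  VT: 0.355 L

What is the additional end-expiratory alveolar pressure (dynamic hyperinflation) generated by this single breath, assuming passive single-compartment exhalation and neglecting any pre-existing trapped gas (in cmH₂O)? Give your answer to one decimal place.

2.1

Flow: 28 L/min ÷ 60 = 0.4667 L/s.
R = (PIP − Pplat)/V̇ = (19.7 − 16.9) / 0.4667 = 2.8/0.4667 = 6.0 cmH2O·s/L.
C = Vt/(Pplat − PEEP) = 355.0 / (16.9 − 7) = 355.0/9.9 = 35.859 mL/cmH2O.
τ = R × C = 6.0 × 0.03586 L/cmH2O = 0.2152 s.
Fraction remaining = e^(−Te/τ) = e^(−0.33/0.2152) = 0.2158; trapped volume = 355.0 × 0.2158 = 76.609 mL.
Additional alveolar pressure from trapping ≈ V_trapped / C = 76.609 / 35.859 = 2.136 cmH2O.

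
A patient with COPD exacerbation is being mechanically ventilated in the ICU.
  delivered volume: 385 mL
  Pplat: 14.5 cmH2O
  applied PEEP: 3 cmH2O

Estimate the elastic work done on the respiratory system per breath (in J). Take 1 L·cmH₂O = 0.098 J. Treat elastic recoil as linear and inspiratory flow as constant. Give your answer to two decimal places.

0.22

Elastic work ≈ ½ × (Pplat − PEEP) × Vt = 0.5 × (14.5 − 3) × 0.385 L = 0.5 × 11.5 × 0.385 = 2.214 L·cmH2O.
× 0.098 J/(L·cmH2O) → 0.217 J.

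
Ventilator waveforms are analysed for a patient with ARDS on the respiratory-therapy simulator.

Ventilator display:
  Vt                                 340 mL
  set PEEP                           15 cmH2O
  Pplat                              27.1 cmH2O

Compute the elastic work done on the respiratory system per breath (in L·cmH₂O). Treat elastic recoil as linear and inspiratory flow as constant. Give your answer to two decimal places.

Elastic work ≈ ½ × (Pplat − PEEP) × Vt = 0.5 × (27.1 − 15) × 0.340 L = 0.5 × 12.1 × 0.340 = 2.057 L·cmH2O.

2.06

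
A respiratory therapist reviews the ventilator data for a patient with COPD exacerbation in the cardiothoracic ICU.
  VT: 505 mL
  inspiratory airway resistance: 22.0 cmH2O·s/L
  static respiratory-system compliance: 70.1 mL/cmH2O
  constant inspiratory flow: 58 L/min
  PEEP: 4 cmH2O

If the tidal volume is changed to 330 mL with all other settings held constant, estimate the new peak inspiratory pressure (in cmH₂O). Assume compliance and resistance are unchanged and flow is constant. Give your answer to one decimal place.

30.0

Flow: 58 L/min ÷ 60 = 0.9667 L/s.
PIP = Vt/C + R·V̇ + PEEP (constant-flow equation of motion).
Only the elastic term changes: ΔPIP = ΔVt / C = (330 − 505) / 70.1 = -2.496 cmH2O.
Original PIP = 505/70.1 + 22.0×0.9667 + 4 = 32.471 cmH2O; new PIP = 32.471 + (-2.496) = 29.975 cmH2O.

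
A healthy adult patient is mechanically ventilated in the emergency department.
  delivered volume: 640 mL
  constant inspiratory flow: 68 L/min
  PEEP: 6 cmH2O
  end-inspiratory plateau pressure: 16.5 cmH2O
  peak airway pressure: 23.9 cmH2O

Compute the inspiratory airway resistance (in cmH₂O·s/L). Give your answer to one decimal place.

Flow: 68 L/min ÷ 60 = 1.1333 L/s.
Raw = (PIP − Pplat) / flow = (23.9 − 16.5) / 1.1333 = 7.4 / 1.1333 = 6.53 cmH2O·s/L.

6.5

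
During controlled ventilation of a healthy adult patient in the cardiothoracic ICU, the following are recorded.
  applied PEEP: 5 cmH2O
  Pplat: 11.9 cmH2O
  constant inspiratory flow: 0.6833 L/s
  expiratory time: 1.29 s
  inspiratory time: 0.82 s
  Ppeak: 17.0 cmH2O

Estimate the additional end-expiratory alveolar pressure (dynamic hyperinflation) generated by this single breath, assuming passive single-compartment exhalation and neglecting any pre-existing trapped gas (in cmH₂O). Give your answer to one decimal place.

Vt = flow × Ti = 0.6833 L/s × 0.82 s × 1000 mL/L = 560.31 mL.
R = (PIP − Pplat)/V̇ = (17.0 − 11.9) / 0.6833 = 5.1/0.6833 = 7.464 cmH2O·s/L.
C = Vt/(Pplat − PEEP) = 560.31 / (11.9 − 5) = 560.31/6.9 = 81.204 mL/cmH2O.
τ = R × C = 7.464 × 0.0812 L/cmH2O = 0.6061 s.
Fraction remaining = e^(−Te/τ) = e^(−1.29/0.6061) = 0.119; trapped volume = 560.31 × 0.119 = 66.677 mL.
Additional alveolar pressure from trapping ≈ V_trapped / C = 66.677 / 81.204 = 0.8211 cmH2O.

0.8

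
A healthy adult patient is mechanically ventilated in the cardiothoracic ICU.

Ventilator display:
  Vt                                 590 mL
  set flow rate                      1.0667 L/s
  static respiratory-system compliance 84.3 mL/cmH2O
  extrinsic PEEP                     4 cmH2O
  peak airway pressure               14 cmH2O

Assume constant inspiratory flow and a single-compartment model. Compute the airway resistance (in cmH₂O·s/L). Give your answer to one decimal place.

Equation of motion (constant flow): PIP = Vt/C + R·V̇ + PEEP.
R·V̇ = PIP − Vt/C − PEEP = 14 − 590/84.3 − 4 = 14 − 6.999 − 4 = 3.001 cmH2O.
R = 3.001 / 1.0667 = 2.813 cmH2O·s/L.

2.8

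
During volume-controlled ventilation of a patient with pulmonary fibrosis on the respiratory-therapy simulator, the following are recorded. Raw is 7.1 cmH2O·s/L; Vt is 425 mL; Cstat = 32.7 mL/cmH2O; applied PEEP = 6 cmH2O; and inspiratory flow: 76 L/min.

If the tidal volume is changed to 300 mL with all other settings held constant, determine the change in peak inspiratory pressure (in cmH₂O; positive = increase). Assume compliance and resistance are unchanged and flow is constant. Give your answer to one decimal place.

PIP = Vt/C + R·V̇ + PEEP (constant-flow equation of motion).
Only the elastic term changes: ΔPIP = ΔVt / C = (300 − 425) / 32.7 = -3.823 cmH2O.

-3.8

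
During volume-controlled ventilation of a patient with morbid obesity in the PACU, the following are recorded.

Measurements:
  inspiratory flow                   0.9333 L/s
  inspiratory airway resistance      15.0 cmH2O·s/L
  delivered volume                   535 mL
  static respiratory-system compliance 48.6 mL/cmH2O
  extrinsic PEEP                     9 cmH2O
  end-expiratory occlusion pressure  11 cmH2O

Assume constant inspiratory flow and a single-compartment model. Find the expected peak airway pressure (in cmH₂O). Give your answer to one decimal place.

Total PEEP = 11 cmH2O (set 9 + intrinsic 2); this is the baseline alveolar pressure.
Equation of motion (constant flow): PIP = Vt/C + R·V̇ + PEEP.
PIP = 535/48.6 + 15.0×0.9333 + 11 = 11.008 + 14.0 + 11 = 36.008 cmH2O.

36.0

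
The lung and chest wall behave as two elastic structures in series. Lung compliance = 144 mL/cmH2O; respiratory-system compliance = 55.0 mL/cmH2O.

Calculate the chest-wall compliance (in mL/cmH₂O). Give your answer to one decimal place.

89.0

1/Ccw = 1/Crs − 1/CL.
1/Ccw = 1/55.0 − 1/144 = 0.01124.
Ccw = 88.968 mL/cmH2O.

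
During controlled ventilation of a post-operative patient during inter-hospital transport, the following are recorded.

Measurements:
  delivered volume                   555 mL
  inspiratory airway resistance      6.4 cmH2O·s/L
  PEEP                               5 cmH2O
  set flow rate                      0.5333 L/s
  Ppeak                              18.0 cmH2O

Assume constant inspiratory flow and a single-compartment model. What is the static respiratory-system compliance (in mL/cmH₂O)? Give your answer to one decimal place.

57.9

Equation of motion (constant flow): PIP = Vt/C + R·V̇ + PEEP.
Vt/C = PIP − R·V̇ − PEEP = 18.0 − 6.4×0.5333 − 5 = 18.0 − 3.413 − 5 = 9.587 cmH2O.
C = Vt / 9.587 = 555 / 9.587 = 57.891 mL/cmH2O.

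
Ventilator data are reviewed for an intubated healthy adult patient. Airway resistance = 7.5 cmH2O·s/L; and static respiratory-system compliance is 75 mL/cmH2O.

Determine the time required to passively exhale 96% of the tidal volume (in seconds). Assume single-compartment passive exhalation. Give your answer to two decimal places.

1.81

τ = R × C = 7.5 × 75 mL/cmH2O = 7.5 × 0.075 L/cmH2O = 0.5625 s.
Exhaled fraction f = 1 − e^(−t/τ) → t = −τ·ln(1 − f) = −0.5625·ln(0.04) = 1.811 s.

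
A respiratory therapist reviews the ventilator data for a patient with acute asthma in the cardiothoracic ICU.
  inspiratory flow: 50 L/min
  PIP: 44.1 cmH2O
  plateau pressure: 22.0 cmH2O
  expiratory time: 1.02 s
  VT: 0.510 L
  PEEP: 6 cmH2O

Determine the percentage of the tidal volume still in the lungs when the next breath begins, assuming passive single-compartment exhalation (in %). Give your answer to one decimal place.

Flow: 50 L/min ÷ 60 = 0.8333 L/s.
R = (PIP − Pplat)/V̇ = (44.1 − 22.0) / 0.8333 = 22.1/0.8333 = 26.521 cmH2O·s/L.
C = Vt/(Pplat − PEEP) = 510.0 / (22.0 − 6) = 510.0/16.0 = 31.875 mL/cmH2O.
τ = R × C = 26.521 × 0.03188 L/cmH2O = 0.8455 s.
Fraction remaining at end-expiration = e^(−Te/τ) = e^(−1.02/0.8455) = 0.2993 → 29.93%.

29.9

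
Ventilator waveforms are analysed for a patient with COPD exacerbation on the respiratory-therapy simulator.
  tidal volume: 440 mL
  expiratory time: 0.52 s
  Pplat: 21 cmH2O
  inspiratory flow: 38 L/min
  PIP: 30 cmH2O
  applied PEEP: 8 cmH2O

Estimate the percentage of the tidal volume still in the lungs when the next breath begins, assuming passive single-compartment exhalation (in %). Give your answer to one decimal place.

Flow: 38 L/min ÷ 60 = 0.6333 L/s.
R = (PIP − Pplat)/V̇ = (30 − 21) / 0.6333 = 9.0/0.6333 = 14.211 cmH2O·s/L.
C = Vt/(Pplat − PEEP) = 440.0 / (21 − 8) = 440.0/13.0 = 33.846 mL/cmH2O.
τ = R × C = 14.211 × 0.03385 L/cmH2O = 0.481 s.
Fraction remaining at end-expiration = e^(−Te/τ) = e^(−0.52/0.481) = 0.3392 → 33.92%.

33.9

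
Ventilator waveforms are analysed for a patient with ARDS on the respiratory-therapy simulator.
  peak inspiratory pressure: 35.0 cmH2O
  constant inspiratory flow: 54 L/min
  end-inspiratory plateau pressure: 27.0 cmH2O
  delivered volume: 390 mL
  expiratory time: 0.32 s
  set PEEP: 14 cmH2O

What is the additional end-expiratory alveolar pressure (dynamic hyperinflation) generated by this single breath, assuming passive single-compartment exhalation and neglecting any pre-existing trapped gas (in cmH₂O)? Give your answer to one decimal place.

3.9

Flow: 54 L/min ÷ 60 = 0.9 L/s.
R = (PIP − Pplat)/V̇ = (35.0 − 27.0) / 0.9 = 8.0/0.9 = 8.889 cmH2O·s/L.
C = Vt/(Pplat − PEEP) = 390.0 / (27.0 − 14) = 390.0/13.0 = 30.0 mL/cmH2O.
τ = R × C = 8.889 × 0.03 L/cmH2O = 0.2667 s.
Fraction remaining = e^(−Te/τ) = e^(−0.32/0.2667) = 0.3012; trapped volume = 390.0 × 0.3012 = 117.47 mL.
Additional alveolar pressure from trapping ≈ V_trapped / C = 117.47 / 30.0 = 3.916 cmH2O.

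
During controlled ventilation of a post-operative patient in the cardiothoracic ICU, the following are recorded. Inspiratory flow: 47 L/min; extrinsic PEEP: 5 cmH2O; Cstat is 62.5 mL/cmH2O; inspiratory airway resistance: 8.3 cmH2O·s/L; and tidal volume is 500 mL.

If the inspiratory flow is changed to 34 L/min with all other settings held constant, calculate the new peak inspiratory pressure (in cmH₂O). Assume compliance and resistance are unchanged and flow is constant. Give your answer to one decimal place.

17.7

Flow: 47 L/min ÷ 60 = 0.7833 L/s.
New flow: 34 L/min ÷ 60 = 0.5667 L/s.
PIP = Vt/C + R·V̇ + PEEP (constant-flow equation of motion).
Only the resistive term changes: ΔPIP = R × ΔV̇ = 8.3 × (0.5667 − 0.7833) = 8.3 × -0.2166 = -1.798 cmH2O.
Original PIP = 500/62.5 + 8.3×0.7833 + 5 = 19.501 cmH2O; new PIP = 19.501 + (-1.798) = 17.703 cmH2O.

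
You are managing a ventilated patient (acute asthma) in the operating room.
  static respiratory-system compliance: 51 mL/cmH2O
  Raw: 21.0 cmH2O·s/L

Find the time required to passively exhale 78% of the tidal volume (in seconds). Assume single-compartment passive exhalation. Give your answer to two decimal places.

τ = R × C = 21.0 × 51 mL/cmH2O = 21.0 × 0.051 L/cmH2O = 1.071 s.
Exhaled fraction f = 1 − e^(−t/τ) → t = −τ·ln(1 − f) = −1.071·ln(0.22) = 1.622 s.

1.62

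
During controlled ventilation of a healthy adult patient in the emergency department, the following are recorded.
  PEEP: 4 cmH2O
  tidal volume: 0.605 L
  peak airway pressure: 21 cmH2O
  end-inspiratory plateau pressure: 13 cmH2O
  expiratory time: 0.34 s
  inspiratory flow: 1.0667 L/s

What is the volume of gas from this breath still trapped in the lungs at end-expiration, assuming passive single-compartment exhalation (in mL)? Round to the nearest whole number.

R = (PIP − Pplat)/V̇ = (21 − 13) / 1.0667 = 8.0/1.0667 = 7.5 cmH2O·s/L.
C = Vt/(Pplat − PEEP) = 605.0 / (13 − 4) = 605.0/9.0 = 67.222 mL/cmH2O.
τ = R × C = 7.5 × 0.06722 L/cmH2O = 0.5042 s.
Fraction remaining = e^(−Te/τ) = e^(−0.34/0.5042) = 0.5095.
Trapped volume = 605.0 × 0.5095 = 308.25 mL.

308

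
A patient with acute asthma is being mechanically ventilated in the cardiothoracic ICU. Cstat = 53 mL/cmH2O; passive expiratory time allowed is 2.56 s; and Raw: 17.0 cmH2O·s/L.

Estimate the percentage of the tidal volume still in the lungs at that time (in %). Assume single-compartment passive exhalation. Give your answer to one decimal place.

5.8

τ = R × C = 17.0 × 53 mL/cmH2O = 17.0 × 0.053 L/cmH2O = 0.901 s.
Passive exhalation: V(t)/V₀ = e^(−t/τ) = e^(−2.56/0.901) = 0.05835.
Fraction remaining = 0.05835 → 5.835%.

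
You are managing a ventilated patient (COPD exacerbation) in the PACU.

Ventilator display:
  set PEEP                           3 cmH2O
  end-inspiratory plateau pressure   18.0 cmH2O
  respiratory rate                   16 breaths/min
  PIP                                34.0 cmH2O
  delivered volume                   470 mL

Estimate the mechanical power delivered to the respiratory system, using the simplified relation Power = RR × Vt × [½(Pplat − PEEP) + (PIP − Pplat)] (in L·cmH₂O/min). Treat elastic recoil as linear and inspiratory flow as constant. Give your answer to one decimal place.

Per-breath work = Vt × [½(Pplat−PEEP) + (PIP−Pplat)] = 0.470 × [0.5×15.0 + 16.0] = 0.470 × 23.5 = 11.045 L·cmH2O.
Power = 16 × 11.045 = 176.72 L·cmH2O/min.

176.7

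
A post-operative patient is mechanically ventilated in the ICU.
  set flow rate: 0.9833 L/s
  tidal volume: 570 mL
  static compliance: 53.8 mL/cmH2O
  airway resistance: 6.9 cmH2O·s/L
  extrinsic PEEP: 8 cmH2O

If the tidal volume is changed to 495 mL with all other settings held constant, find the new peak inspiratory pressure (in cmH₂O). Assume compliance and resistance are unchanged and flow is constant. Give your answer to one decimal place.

PIP = Vt/C + R·V̇ + PEEP (constant-flow equation of motion).
Only the elastic term changes: ΔPIP = ΔVt / C = (495 − 570) / 53.8 = -1.394 cmH2O.
Original PIP = 570/53.8 + 6.9×0.9833 + 8 = 25.38 cmH2O; new PIP = 25.38 + (-1.394) = 23.986 cmH2O.

24.0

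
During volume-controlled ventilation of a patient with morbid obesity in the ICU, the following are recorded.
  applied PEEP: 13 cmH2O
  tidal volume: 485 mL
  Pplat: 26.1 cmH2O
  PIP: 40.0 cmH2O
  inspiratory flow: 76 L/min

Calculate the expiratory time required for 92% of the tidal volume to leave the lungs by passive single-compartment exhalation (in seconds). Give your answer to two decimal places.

1.03

Flow: 76 L/min ÷ 60 = 1.2667 L/s.
R = (PIP − Pplat)/V̇ = (40.0 − 26.1) / 1.2667 = 13.9/1.2667 = 10.973 cmH2O·s/L.
C = Vt/(Pplat − PEEP) = 485.0 / (26.1 − 13) = 485.0/13.1 = 37.023 mL/cmH2O.
τ = R × C = 10.973 × 0.03702 L/cmH2O = 0.4062 s.
t = −τ·ln(1 − 0.92) = −0.4062·ln(0.08) = 1.026 s.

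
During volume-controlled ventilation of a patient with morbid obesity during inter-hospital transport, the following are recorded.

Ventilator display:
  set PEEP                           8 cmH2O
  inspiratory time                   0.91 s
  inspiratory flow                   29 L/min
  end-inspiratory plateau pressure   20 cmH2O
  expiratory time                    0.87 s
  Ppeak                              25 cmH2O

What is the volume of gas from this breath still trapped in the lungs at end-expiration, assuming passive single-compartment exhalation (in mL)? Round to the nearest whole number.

44

Flow: 29 L/min ÷ 60 = 0.4833 L/s.
Vt = flow × Ti = 0.4833 L/s × 0.91 s × 1000 mL/L = 439.8 mL.
R = (PIP − Pplat)/V̇ = (25 − 20) / 0.4833 = 5.0/0.4833 = 10.346 cmH2O·s/L.
C = Vt/(Pplat − PEEP) = 439.8 / (20 − 8) = 439.8/12.0 = 36.65 mL/cmH2O.
τ = R × C = 10.346 × 0.03665 L/cmH2O = 0.3792 s.
Fraction remaining = e^(−Te/τ) = e^(−0.87/0.3792) = 0.1008.
Trapped volume = 439.8 × 0.1008 = 44.332 mL.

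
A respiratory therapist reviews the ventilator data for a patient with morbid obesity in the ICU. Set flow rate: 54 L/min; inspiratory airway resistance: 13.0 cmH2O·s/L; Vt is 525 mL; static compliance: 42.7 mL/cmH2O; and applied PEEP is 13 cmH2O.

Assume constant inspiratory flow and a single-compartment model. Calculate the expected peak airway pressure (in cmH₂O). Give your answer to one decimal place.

Flow: 54 L/min ÷ 60 = 0.9 L/s.
Equation of motion (constant flow): PIP = Vt/C + R·V̇ + PEEP.
PIP = 525/42.7 + 13.0×0.9 + 13 = 12.295 + 11.7 + 13 = 36.995 cmH2O.

37.0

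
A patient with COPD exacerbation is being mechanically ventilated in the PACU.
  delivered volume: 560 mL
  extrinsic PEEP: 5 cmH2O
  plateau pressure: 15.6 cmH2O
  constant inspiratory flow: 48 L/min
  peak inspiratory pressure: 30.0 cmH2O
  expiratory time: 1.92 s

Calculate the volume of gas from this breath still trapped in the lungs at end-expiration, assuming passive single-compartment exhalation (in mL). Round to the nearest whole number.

74

Flow: 48 L/min ÷ 60 = 0.8 L/s.
R = (PIP − Pplat)/V̇ = (30.0 − 15.6) / 0.8 = 14.4/0.8 = 18.0 cmH2O·s/L.
C = Vt/(Pplat − PEEP) = 560.0 / (15.6 − 5) = 560.0/10.6 = 52.83 mL/cmH2O.
τ = R × C = 18.0 × 0.05283 L/cmH2O = 0.9509 s.
Fraction remaining = e^(−Te/τ) = e^(−1.92/0.9509) = 0.1328.
Trapped volume = 560.0 × 0.1328 = 74.368 mL.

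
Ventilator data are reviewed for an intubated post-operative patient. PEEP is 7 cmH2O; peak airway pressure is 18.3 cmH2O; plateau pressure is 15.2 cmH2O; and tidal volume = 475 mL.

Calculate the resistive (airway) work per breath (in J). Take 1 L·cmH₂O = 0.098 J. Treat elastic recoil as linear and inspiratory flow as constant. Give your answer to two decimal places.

0.14

With constant inspiratory flow the resistive pressure is constant at PIP − Pplat = 18.3 − 15.2 = 3.1 cmH2O, so resistive work = 3.1 × 0.475 = 1.473 L·cmH2O.
× 0.098 J/(L·cmH2O) → 0.1444 J.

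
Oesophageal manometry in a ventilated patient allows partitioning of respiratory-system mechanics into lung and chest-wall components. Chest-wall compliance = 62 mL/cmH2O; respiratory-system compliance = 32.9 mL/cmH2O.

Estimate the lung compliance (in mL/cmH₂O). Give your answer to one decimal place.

1/CL = 1/Crs − 1/Ccw.
1/CL = 1/32.9 − 1/62 = 0.01427.
CL = 70.077 mL/cmH2O.

70.1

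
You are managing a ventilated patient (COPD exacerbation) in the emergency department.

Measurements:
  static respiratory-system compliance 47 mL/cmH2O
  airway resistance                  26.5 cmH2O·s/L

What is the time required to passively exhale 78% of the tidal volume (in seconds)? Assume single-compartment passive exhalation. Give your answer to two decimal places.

1.89

τ = R × C = 26.5 × 47 mL/cmH2O = 26.5 × 0.047 L/cmH2O = 1.246 s.
Exhaled fraction f = 1 − e^(−t/τ) → t = −τ·ln(1 − f) = −1.246·ln(0.22) = 1.887 s.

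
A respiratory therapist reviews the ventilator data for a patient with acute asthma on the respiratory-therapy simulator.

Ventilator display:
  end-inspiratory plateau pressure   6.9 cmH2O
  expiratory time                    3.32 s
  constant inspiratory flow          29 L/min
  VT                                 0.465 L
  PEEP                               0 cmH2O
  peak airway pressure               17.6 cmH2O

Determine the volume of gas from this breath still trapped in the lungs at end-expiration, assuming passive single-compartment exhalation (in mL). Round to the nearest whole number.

50

Flow: 29 L/min ÷ 60 = 0.4833 L/s.
R = (PIP − Pplat)/V̇ = (17.6 − 6.9) / 0.4833 = 10.7/0.4833 = 22.139 cmH2O·s/L.
C = Vt/(Pplat − PEEP) = 465.0 / (6.9 − 0) = 465.0/6.9 = 67.391 mL/cmH2O.
τ = R × C = 22.139 × 0.06739 L/cmH2O = 1.492 s.
Fraction remaining = e^(−Te/τ) = e^(−3.32/1.492) = 0.108.
Trapped volume = 465.0 × 0.108 = 50.22 mL.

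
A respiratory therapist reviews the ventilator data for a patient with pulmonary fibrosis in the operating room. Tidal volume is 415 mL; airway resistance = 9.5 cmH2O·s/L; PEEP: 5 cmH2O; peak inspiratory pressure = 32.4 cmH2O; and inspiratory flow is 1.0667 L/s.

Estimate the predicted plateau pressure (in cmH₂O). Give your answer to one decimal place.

Pplat = PIP − Raw × flow = 32.4 − 9.5 × 1.0667 = 32.4 − 10.134 = 22.266 cmH2O.

22.3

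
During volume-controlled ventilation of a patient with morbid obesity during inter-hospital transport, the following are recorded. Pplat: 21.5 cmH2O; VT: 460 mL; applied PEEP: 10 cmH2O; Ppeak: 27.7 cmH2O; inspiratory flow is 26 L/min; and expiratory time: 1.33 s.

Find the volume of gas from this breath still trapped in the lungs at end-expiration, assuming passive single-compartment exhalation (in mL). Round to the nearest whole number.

Flow: 26 L/min ÷ 60 = 0.4333 L/s.
R = (PIP − Pplat)/V̇ = (27.7 − 21.5) / 0.4333 = 6.2/0.4333 = 14.309 cmH2O·s/L.
C = Vt/(Pplat − PEEP) = 460.0 / (21.5 − 10) = 460.0/11.5 = 40.0 mL/cmH2O.
τ = R × C = 14.309 × 0.04 L/cmH2O = 0.5724 s.
Fraction remaining = e^(−Te/τ) = e^(−1.33/0.5724) = 0.09793.
Trapped volume = 460.0 × 0.09793 = 45.048 mL.

45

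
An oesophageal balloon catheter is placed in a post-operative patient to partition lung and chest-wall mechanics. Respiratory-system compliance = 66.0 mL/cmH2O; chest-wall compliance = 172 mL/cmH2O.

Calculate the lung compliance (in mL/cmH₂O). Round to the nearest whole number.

1/CL = 1/Crs − 1/Ccw.
1/CL = 1/66.0 − 1/172 = 0.009338.
CL = 107.09 mL/cmH2O.

107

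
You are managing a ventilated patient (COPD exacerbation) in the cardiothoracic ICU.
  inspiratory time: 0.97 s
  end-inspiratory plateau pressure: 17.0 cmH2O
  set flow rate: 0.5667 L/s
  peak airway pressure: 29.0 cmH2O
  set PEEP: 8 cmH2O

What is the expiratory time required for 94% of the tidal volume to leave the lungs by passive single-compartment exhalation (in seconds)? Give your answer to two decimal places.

Vt = flow × Ti = 0.5667 L/s × 0.97 s × 1000 mL/L = 549.7 mL.
R = (PIP − Pplat)/V̇ = (29.0 − 17.0) / 0.5667 = 12.0/0.5667 = 21.175 cmH2O·s/L.
C = Vt/(Pplat − PEEP) = 549.7 / (17.0 − 8) = 549.7/9.0 = 61.078 mL/cmH2O.
τ = R × C = 21.175 × 0.06108 L/cmH2O = 1.293 s.
t = −τ·ln(1 − 0.94) = −1.293·ln(0.06) = 3.638 s.

3.64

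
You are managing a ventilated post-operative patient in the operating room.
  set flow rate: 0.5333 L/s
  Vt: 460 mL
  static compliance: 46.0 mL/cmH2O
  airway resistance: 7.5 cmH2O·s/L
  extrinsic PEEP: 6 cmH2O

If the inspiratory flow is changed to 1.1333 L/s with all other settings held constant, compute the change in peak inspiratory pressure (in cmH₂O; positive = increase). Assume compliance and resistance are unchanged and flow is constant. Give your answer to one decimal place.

4.5

PIP = Vt/C + R·V̇ + PEEP (constant-flow equation of motion).
Only the resistive term changes: ΔPIP = R × ΔV̇ = 7.5 × (1.1333 − 0.5333) = 7.5 × 0.6 = 4.5 cmH2O.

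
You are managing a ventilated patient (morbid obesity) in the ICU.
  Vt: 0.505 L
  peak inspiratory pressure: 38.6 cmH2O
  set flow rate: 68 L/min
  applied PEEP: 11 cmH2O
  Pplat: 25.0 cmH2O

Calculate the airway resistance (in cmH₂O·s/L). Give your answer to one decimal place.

Flow: 68 L/min ÷ 60 = 1.1333 L/s.
Raw = (PIP − Pplat) / flow = (38.6 − 25.0) / 1.1333 = 13.6 / 1.1333 = 12.0 cmH2O·s/L.

12.0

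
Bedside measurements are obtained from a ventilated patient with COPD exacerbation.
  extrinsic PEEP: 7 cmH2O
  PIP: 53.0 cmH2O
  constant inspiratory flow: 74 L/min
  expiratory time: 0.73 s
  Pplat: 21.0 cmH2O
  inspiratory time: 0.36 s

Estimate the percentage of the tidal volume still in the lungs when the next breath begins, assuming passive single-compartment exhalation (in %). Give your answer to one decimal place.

Flow: 74 L/min ÷ 60 = 1.2333 L/s.
Vt = flow × Ti = 1.2333 L/s × 0.36 s × 1000 mL/L = 443.99 mL.
R = (PIP − Pplat)/V̇ = (53.0 − 21.0) / 1.2333 = 32.0/1.2333 = 25.947 cmH2O·s/L.
C = Vt/(Pplat − PEEP) = 443.99 / (21.0 − 7) = 443.99/14.0 = 31.714 mL/cmH2O.
τ = R × C = 25.947 × 0.03171 L/cmH2O = 0.8228 s.
Fraction remaining at end-expiration = e^(−Te/τ) = e^(−0.73/0.8228) = 0.4118 → 41.18%.

41.2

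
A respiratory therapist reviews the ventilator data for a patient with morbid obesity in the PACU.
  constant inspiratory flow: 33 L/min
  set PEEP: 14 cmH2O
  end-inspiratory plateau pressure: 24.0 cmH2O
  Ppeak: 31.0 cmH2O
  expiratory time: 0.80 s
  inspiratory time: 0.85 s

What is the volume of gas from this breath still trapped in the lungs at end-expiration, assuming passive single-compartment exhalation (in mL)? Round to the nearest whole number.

Flow: 33 L/min ÷ 60 = 0.55 L/s.
Vt = flow × Ti = 0.55 L/s × 0.85 s × 1000 mL/L = 467.5 mL.
R = (PIP − Pplat)/V̇ = (31.0 − 24.0) / 0.55 = 7.0/0.55 = 12.727 cmH2O·s/L.
C = Vt/(Pplat − PEEP) = 467.5 / (24.0 − 14) = 467.5/10.0 = 46.75 mL/cmH2O.
τ = R × C = 12.727 × 0.04675 L/cmH2O = 0.595 s.
Fraction remaining = e^(−Te/τ) = e^(−0.80/0.595) = 0.2607.
Trapped volume = 467.5 × 0.2607 = 121.88 mL.

122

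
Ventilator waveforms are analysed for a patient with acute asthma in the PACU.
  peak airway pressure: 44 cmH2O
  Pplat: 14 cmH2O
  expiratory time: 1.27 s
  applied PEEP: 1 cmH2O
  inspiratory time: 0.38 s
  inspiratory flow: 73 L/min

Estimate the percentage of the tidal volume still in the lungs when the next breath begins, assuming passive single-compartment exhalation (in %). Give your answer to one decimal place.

23.5

Flow: 73 L/min ÷ 60 = 1.2167 L/s.
Vt = flow × Ti = 1.2167 L/s × 0.38 s × 1000 mL/L = 462.35 mL.
R = (PIP − Pplat)/V̇ = (44 − 14) / 1.2167 = 30.0/1.2167 = 24.657 cmH2O·s/L.
C = Vt/(Pplat − PEEP) = 462.35 / (14 − 1) = 462.35/13.0 = 35.565 mL/cmH2O.
τ = R × C = 24.657 × 0.03557 L/cmH2O = 0.877 s.
Fraction remaining at end-expiration = e^(−Te/τ) = e^(−1.27/0.877) = 0.235 → 23.5%.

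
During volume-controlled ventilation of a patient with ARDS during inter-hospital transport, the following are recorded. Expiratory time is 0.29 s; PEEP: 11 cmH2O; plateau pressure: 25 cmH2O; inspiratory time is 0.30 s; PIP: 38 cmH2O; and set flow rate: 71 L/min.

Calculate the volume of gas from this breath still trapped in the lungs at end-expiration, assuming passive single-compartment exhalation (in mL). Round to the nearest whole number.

125

Flow: 71 L/min ÷ 60 = 1.1833 L/s.
Vt = flow × Ti = 1.1833 L/s × 0.30 s × 1000 mL/L = 354.99 mL.
R = (PIP − Pplat)/V̇ = (38 − 25) / 1.1833 = 13.0/1.1833 = 10.986 cmH2O·s/L.
C = Vt/(Pplat − PEEP) = 354.99 / (25 − 11) = 354.99/14.0 = 25.356 mL/cmH2O.
τ = R × C = 10.986 × 0.02536 L/cmH2O = 0.2786 s.
Fraction remaining = e^(−Te/τ) = e^(−0.29/0.2786) = 0.3531.
Trapped volume = 354.99 × 0.3531 = 125.35 mL.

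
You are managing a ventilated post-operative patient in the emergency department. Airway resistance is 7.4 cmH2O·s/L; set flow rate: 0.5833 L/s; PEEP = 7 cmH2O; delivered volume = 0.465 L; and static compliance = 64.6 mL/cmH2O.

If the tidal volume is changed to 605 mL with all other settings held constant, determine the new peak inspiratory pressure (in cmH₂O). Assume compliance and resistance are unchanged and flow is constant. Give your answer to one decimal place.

20.7

PIP = Vt/C + R·V̇ + PEEP (constant-flow equation of motion).
Only the elastic term changes: ΔPIP = ΔVt / C = (605 − 465) / 64.6 = 2.167 cmH2O.
Original PIP = 465/64.6 + 7.4×0.5833 + 7 = 18.515 cmH2O; new PIP = 18.515 + (2.167) = 20.682 cmH2O.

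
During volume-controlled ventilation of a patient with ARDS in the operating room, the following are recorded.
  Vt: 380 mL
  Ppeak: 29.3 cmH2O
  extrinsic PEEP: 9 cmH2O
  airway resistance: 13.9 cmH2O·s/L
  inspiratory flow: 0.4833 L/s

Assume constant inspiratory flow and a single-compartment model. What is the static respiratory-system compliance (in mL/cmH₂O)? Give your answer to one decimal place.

28.0

Equation of motion (constant flow): PIP = Vt/C + R·V̇ + PEEP.
Vt/C = PIP − R·V̇ − PEEP = 29.3 − 13.9×0.4833 − 9 = 29.3 − 6.718 − 9 = 13.582 cmH2O.
C = Vt / 13.582 = 380 / 13.582 = 27.978 mL/cmH2O.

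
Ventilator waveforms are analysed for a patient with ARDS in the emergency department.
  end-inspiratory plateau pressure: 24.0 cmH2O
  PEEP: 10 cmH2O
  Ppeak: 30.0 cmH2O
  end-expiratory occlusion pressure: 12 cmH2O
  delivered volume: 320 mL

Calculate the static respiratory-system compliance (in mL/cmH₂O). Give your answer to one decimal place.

End-expiratory occlusion gives total PEEP = 12 cmH2O (intrinsic PEEP = 12 − 10 = 2). Use total PEEP for the elastic gradient.
Cstat = Vt / (Pplat − PEEPtotal) = 320 / (24.0 − 12) = 320 / 12.0 = 26.667 mL/cmH2O.

26.7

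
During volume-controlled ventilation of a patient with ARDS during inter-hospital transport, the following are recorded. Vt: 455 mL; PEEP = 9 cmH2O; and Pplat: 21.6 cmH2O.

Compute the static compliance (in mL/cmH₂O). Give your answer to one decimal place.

36.1

Cstat = Vt / (Pplat − PEEP) = 455 / (21.6 − 9) = 455 / 12.6 = 36.111 mL/cmH2O.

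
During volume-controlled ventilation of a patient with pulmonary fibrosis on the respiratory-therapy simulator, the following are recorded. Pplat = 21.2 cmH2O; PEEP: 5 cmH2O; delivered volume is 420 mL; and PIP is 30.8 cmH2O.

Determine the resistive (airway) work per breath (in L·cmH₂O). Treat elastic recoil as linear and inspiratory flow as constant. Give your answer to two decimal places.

4.03

With constant inspiratory flow the resistive pressure is constant at PIP − Pplat = 30.8 − 21.2 = 9.6 cmH2O, so resistive work = 9.6 × 0.420 = 4.032 L·cmH2O.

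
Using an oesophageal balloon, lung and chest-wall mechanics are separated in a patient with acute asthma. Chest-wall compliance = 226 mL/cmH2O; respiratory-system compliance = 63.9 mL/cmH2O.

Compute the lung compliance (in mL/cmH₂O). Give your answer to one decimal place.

1/CL = 1/Crs − 1/Ccw.
1/CL = 1/63.9 − 1/226 = 0.01122.
CL = 89.127 mL/cmH2O.

89.1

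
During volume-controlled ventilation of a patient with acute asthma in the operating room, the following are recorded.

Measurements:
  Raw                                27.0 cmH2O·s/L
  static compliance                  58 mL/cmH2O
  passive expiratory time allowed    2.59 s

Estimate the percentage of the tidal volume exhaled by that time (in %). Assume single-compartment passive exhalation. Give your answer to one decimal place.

80.9

τ = R × C = 27.0 × 58 mL/cmH2O = 27.0 × 0.058 L/cmH2O = 1.566 s.
Passive exhalation: V(t)/V₀ = e^(−t/τ) = e^(−2.59/1.566) = 0.1913.
Fraction exhaled = 1 − 0.1913 = 0.8087 → 80.87%.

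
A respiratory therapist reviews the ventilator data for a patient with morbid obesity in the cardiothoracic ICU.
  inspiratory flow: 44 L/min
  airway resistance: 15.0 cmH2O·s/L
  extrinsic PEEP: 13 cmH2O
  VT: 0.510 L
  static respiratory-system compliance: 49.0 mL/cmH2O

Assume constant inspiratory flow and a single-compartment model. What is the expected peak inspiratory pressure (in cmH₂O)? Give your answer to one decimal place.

34.4

Flow: 44 L/min ÷ 60 = 0.7333 L/s.
Equation of motion (constant flow): PIP = Vt/C + R·V̇ + PEEP.
PIP = 510/49.0 + 15.0×0.7333 + 13 = 10.408 + 11.0 + 13 = 34.408 cmH2O.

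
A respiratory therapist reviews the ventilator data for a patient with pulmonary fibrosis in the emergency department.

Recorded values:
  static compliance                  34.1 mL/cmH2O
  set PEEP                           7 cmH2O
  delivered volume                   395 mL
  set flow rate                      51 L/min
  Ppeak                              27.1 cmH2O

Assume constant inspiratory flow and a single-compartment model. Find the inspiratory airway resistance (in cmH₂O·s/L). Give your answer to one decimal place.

Flow: 51 L/min ÷ 60 = 0.85 L/s.
Equation of motion (constant flow): PIP = Vt/C + R·V̇ + PEEP.
R·V̇ = PIP − Vt/C − PEEP = 27.1 − 395/34.1 − 7 = 27.1 − 11.584 − 7 = 8.516 cmH2O.
R = 8.516 / 0.85 = 10.019 cmH2O·s/L.

10.0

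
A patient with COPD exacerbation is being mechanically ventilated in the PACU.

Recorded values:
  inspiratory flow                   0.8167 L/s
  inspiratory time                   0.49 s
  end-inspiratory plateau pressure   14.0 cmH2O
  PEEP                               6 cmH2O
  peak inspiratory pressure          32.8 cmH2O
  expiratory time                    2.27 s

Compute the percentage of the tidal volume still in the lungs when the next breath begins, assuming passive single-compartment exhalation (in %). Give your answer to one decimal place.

13.9

Vt = flow × Ti = 0.8167 L/s × 0.49 s × 1000 mL/L = 400.18 mL.
R = (PIP − Pplat)/V̇ = (32.8 − 14.0) / 0.8167 = 18.8/0.8167 = 23.019 cmH2O·s/L.
C = Vt/(Pplat − PEEP) = 400.18 / (14.0 − 6) = 400.18/8.0 = 50.023 mL/cmH2O.
τ = R × C = 23.019 × 0.05002 L/cmH2O = 1.151 s.
Fraction remaining at end-expiration = e^(−Te/τ) = e^(−2.27/1.151) = 0.1392 → 13.92%.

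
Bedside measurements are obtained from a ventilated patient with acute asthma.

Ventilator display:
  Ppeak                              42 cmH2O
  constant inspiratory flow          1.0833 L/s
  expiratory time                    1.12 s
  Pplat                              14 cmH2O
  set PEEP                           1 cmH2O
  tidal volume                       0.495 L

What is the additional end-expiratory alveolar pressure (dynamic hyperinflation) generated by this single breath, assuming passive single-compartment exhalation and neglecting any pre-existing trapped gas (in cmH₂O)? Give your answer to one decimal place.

4.2

R = (PIP − Pplat)/V̇ = (42 − 14) / 1.0833 = 28.0/1.0833 = 25.847 cmH2O·s/L.
C = Vt/(Pplat − PEEP) = 495.0 / (14 − 1) = 495.0/13.0 = 38.077 mL/cmH2O.
τ = R × C = 25.847 × 0.03808 L/cmH2O = 0.9843 s.
Fraction remaining = e^(−Te/τ) = e^(−1.12/0.9843) = 0.3205; trapped volume = 495.0 × 0.3205 = 158.65 mL.
Additional alveolar pressure from trapping ≈ V_trapped / C = 158.65 / 38.077 = 4.167 cmH2O.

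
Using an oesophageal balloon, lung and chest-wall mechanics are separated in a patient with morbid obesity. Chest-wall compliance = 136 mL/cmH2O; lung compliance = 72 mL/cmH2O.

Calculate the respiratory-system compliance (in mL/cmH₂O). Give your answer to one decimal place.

47.1

Lung and chest wall are elastances in series: 1/Crs = 1/CL + 1/Ccw.
1/Crs = 1/72 + 1/136 = 0.02124.
Crs = 47.081 mL/cmH2O.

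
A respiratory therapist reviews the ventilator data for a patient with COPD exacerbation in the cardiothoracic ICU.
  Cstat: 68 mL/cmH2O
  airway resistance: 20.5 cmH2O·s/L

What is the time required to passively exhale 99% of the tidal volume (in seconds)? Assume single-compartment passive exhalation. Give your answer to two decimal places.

τ = R × C = 20.5 × 68 mL/cmH2O = 20.5 × 0.068 L/cmH2O = 1.394 s.
Exhaled fraction f = 1 − e^(−t/τ) → t = −τ·ln(1 − f) = −1.394·ln(0.01) = 6.42 s.

6.42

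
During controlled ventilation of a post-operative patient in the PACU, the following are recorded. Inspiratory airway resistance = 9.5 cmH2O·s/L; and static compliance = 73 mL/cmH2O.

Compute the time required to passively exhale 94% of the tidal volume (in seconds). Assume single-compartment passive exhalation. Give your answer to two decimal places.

1.95

τ = R × C = 9.5 × 73 mL/cmH2O = 9.5 × 0.073 L/cmH2O = 0.6935 s.
Exhaled fraction f = 1 − e^(−t/τ) → t = −τ·ln(1 − f) = −0.6935·ln(0.06) = 1.951 s.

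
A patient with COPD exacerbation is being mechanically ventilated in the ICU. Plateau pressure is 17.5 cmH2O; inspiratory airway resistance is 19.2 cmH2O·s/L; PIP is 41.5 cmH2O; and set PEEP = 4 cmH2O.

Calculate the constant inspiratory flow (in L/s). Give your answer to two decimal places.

1.25

flow = (PIP − Pplat) / Raw = 24.0 / 19.2 = 1.25 L/s.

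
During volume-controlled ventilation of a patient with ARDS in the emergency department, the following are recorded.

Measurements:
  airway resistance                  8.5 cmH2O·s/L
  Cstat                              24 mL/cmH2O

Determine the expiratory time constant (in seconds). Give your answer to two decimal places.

τ = R × C = 8.5 × 24 mL/cmH2O = 8.5 × 0.024 L/cmH2O = 0.204 s.

0.20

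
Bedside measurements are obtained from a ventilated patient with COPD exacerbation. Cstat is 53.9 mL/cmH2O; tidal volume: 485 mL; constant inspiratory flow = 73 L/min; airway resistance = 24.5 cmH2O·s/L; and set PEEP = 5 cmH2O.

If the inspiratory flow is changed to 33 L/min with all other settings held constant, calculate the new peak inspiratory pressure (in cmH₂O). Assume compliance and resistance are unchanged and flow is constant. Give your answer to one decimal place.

27.5

Flow: 73 L/min ÷ 60 = 1.2167 L/s.
New flow: 33 L/min ÷ 60 = 0.55 L/s.
PIP = Vt/C + R·V̇ + PEEP (constant-flow equation of motion).
Only the resistive term changes: ΔPIP = R × ΔV̇ = 24.5 × (0.55 − 1.2167) = 24.5 × -0.6667 = -16.334 cmH2O.
Original PIP = 485/53.9 + 24.5×1.2167 + 5 = 43.807 cmH2O; new PIP = 43.807 + (-16.334) = 27.473 cmH2O.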